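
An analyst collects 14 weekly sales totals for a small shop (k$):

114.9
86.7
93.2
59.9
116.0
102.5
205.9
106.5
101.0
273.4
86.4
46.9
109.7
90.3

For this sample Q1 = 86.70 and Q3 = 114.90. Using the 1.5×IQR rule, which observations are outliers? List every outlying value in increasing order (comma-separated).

IQR = Q3 − Q1 = 114.90 − 86.70 = 28.20.
Lower fence = Q1 − 1.5·IQR = 86.70 − 42.30 = 44.40.
Upper fence = Q3 + 1.5·IQR = 114.90 + 42.30 = 157.20.
205.9 > 157.20 → outlier.
273.4 > 157.20 → outlier.
All remaining values lie within [44.40, 157.20].

205.9, 273.4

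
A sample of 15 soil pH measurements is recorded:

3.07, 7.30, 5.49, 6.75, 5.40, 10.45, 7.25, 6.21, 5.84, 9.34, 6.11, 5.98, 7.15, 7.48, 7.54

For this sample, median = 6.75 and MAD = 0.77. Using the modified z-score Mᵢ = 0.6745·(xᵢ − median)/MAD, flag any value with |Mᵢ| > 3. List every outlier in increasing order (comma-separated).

|Mᵢ| > 3 ⇔ |xᵢ − 6.75| > 3·0.77/0.6745 = 3.42.
So outliers lie outside [3.33, 10.17].
3.07: M = -3.22 → outlier.
10.45: M = 3.24 → outlier.

3.07, 10.45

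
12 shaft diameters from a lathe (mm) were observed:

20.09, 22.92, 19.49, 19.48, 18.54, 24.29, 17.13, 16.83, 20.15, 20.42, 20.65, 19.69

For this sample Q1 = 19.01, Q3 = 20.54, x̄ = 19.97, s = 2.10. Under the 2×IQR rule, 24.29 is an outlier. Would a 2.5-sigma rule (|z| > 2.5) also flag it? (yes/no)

z = (24.29 − 19.97) / 2.10 = 2.06.
|z| = 2.06 ≤ 2.5.

no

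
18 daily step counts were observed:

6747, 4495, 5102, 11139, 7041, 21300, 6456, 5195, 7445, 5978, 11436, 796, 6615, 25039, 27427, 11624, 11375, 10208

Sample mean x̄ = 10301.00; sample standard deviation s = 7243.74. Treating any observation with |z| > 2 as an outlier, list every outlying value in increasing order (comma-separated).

Cutoffs at x̄ ± 2s: 10301.00 ± 2·7243.74 = [-4186.48, 24788.48].
25039: z = 2.03, |z| > 2 → outlier.
27427: z = 2.36, |z| > 2 → outlier.
Every other value lies within [-4186.48, 24788.48].

25039, 27427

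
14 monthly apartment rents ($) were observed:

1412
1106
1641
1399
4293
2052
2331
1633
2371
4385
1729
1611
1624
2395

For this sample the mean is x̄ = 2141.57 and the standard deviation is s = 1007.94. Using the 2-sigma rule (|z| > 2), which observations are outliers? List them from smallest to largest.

Cutoffs at x̄ ± 2s: 2141.57 ± 2·1007.94 = [125.69, 4157.45].
4293: z = 2.13, |z| > 2 → outlier.
4385: z = 2.23, |z| > 2 → outlier.
Every other value lies within [125.69, 4157.45].

4293, 4385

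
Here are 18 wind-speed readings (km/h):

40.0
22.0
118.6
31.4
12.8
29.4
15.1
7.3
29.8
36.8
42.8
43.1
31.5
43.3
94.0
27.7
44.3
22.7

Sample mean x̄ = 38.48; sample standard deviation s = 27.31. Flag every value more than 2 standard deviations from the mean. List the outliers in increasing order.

Cutoffs at x̄ ± 2s: 38.48 ± 2·27.31 = [-16.14, 93.10].
94.0: z = 2.03, |z| > 2 → outlier.
118.6: z = 2.93, |z| > 2 → outlier.
Every other value lies within [-16.14, 93.10].

94.0, 118.6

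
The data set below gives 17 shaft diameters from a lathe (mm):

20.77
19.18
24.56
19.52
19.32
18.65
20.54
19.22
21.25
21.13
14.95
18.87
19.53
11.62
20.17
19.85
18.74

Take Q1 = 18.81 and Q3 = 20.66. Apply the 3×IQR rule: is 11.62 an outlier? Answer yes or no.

IQR = Q3 − Q1 = 20.66 − 18.81 = 1.85.
Lower fence = Q1 − 3·IQR = 18.81 − 5.55 = 13.26.
Upper fence = Q3 + 3·IQR = 20.66 + 5.55 = 26.21.
11.62 lies below the lower fence.

yes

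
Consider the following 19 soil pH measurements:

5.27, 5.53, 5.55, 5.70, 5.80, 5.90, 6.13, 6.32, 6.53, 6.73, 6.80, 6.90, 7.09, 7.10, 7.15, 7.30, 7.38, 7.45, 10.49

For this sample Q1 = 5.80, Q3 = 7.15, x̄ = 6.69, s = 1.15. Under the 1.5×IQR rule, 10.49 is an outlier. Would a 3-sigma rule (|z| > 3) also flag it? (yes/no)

yes

z = (10.49 − 6.69) / 1.15 = 3.30.
|z| = 3.30 > 3.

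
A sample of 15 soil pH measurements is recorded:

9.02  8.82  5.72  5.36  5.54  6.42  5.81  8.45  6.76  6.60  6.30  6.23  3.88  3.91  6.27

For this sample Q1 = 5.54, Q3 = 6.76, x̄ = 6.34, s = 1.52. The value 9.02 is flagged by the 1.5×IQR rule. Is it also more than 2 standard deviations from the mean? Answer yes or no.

no

z = (9.02 − 6.34) / 1.52 = 1.76.
|z| = 1.76 ≤ 2.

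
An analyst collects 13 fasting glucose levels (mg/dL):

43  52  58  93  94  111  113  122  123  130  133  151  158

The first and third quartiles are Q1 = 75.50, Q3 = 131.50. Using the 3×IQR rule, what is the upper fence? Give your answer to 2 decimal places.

299.50

IQR = Q3 − Q1 = 131.50 − 75.50 = 56.00.
Lower fence = Q1 − 3·IQR = 75.50 − 168.00 = -92.50.
Upper fence = Q3 + 3·IQR = 131.50 + 168.00 = 299.50.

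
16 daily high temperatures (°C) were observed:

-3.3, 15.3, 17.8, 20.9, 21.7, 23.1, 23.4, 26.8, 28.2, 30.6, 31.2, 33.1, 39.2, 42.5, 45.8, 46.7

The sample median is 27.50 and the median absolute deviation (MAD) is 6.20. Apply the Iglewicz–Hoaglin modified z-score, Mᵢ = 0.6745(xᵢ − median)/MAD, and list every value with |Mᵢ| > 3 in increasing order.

|Mᵢ| > 3 ⇔ |xᵢ − 27.50| > 3·6.20/0.6745 = 27.58.
So outliers lie outside [-0.08, 55.08].
-3.3: M = -3.35 → outlier.

-3.3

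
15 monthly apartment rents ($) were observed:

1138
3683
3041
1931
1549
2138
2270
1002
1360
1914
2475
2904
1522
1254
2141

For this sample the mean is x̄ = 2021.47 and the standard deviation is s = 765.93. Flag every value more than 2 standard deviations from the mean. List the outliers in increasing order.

3683

Cutoffs at x̄ ± 2s: 2021.47 ± 2·765.93 = [489.61, 3553.33].
3683: z = 2.17, |z| > 2 → outlier.
Every other value lies within [489.61, 3553.33].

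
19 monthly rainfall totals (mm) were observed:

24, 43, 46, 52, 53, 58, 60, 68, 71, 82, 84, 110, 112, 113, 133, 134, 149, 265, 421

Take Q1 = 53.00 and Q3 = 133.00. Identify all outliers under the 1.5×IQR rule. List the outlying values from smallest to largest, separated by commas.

IQR = Q3 − Q1 = 133.00 − 53.00 = 80.00.
Lower fence = Q1 − 1.5·IQR = 53.00 − 120.00 = -67.00.
Upper fence = Q3 + 1.5·IQR = 133.00 + 120.00 = 253.00.
265 > 253.00 → outlier.
421 > 253.00 → outlier.
All remaining values lie within [-67.00, 253.00].

265, 421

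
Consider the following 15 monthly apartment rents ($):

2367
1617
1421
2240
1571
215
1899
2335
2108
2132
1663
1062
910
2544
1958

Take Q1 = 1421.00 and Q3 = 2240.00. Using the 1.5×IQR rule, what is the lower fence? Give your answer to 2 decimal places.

192.50

IQR = Q3 − Q1 = 2240.00 − 1421.00 = 819.00.
Lower fence = Q1 − 1.5·IQR = 1421.00 − 1228.50 = 192.50.
Upper fence = Q3 + 1.5·IQR = 2240.00 + 1228.50 = 3468.50.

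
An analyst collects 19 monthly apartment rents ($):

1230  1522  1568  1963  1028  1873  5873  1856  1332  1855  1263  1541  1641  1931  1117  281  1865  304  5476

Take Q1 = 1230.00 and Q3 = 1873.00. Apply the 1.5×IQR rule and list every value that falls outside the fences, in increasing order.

5476, 5873

IQR = Q3 − Q1 = 1873.00 − 1230.00 = 643.00.
Lower fence = Q1 − 1.5·IQR = 1230.00 − 964.50 = 265.50.
Upper fence = Q3 + 1.5·IQR = 1873.00 + 964.50 = 2837.50.
5476 > 2837.50 → outlier.
5873 > 2837.50 → outlier.
All remaining values lie within [265.50, 2837.50].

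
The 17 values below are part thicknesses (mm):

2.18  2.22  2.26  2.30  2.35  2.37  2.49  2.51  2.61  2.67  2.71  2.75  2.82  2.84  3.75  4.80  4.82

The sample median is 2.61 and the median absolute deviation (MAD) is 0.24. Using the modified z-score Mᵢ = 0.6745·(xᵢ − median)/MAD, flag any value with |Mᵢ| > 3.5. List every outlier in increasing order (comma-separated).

4.80, 4.82

|Mᵢ| > 3.5 ⇔ |xᵢ − 2.61| > 3.5·0.24/0.6745 = 1.25.
So outliers lie outside [1.36, 3.86].
4.80: M = 6.15 → outlier.
4.82: M = 6.21 → outlier.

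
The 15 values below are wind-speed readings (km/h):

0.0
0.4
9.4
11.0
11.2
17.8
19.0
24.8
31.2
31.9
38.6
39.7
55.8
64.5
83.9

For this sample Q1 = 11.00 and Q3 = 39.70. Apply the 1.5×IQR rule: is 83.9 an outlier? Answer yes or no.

IQR = Q3 − Q1 = 39.70 − 11.00 = 28.70.
Lower fence = Q1 − 1.5·IQR = 11.00 − 43.05 = -32.05.
Upper fence = Q3 + 1.5·IQR = 39.70 + 43.05 = 82.75.
83.9 lies above the upper fence.

yes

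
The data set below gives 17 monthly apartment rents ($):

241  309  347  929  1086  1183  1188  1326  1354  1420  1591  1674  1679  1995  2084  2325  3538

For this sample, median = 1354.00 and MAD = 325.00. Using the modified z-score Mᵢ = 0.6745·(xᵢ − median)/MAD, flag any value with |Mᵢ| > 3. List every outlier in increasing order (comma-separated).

3538

|Mᵢ| > 3 ⇔ |xᵢ − 1354.00| > 3·325.00/0.6745 = 1445.52.
So outliers lie outside [-91.52, 2799.52].
3538: M = 4.53 → outlier.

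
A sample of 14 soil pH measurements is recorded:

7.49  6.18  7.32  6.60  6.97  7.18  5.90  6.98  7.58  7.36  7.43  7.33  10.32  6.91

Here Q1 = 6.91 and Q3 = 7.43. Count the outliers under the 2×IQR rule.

IQR = 0.52; fences at 6.91 − 1.04 = 5.87 and 7.43 + 1.04 = 8.47.
Outside the cutoffs: 10.32.

1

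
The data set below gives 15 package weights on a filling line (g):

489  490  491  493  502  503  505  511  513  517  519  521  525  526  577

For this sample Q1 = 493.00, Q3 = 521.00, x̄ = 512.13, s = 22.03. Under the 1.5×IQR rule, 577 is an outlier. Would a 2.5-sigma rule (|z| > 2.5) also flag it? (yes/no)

yes

z = (577 − 512.13) / 22.03 = 2.94.
|z| = 2.94 > 2.5.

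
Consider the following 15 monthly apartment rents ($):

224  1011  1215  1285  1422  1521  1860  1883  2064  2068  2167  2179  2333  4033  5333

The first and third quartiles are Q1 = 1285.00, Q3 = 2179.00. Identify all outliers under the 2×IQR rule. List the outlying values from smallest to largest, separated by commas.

4033, 5333

IQR = Q3 − Q1 = 2179.00 − 1285.00 = 894.00.
Lower fence = Q1 − 2·IQR = 1285.00 − 1788.00 = -503.00.
Upper fence = Q3 + 2·IQR = 2179.00 + 1788.00 = 3967.00.
4033 > 3967.00 → outlier.
5333 > 3967.00 → outlier.
All remaining values lie within [-503.00, 3967.00].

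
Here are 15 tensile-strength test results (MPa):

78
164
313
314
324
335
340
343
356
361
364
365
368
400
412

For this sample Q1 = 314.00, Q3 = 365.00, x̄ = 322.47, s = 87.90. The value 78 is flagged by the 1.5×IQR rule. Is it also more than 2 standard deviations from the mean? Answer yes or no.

yes

z = (78 − 322.47) / 87.90 = -2.78.
|z| = 2.78 > 2.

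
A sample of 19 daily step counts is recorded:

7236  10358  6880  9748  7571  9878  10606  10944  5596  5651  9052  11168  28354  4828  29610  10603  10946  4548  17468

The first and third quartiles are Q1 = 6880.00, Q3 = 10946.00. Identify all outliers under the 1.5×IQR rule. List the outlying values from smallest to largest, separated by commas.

IQR = Q3 − Q1 = 10946.00 − 6880.00 = 4066.00.
Lower fence = Q1 − 1.5·IQR = 6880.00 − 6099.00 = 781.00.
Upper fence = Q3 + 1.5·IQR = 10946.00 + 6099.00 = 17045.00.
17468 > 17045.00 → outlier.
28354 > 17045.00 → outlier.
29610 > 17045.00 → outlier.
All remaining values lie within [781.00, 17045.00].

17468, 28354, 29610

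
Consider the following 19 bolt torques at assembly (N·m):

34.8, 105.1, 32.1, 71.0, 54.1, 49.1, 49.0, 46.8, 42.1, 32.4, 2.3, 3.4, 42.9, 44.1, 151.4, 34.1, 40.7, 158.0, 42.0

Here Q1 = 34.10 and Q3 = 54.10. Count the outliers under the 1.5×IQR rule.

5

IQR = 20.00; fences at 34.10 − 30.00 = 4.10 and 54.10 + 30.00 = 84.10.
Outside the cutoffs: 2.3, 3.4, 105.1, 151.4, 158.0.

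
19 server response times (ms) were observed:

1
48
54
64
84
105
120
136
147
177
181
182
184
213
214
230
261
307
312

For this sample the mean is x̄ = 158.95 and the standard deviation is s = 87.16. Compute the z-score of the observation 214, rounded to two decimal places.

0.63

z = (214 − 158.95) / 87.16 = 0.63.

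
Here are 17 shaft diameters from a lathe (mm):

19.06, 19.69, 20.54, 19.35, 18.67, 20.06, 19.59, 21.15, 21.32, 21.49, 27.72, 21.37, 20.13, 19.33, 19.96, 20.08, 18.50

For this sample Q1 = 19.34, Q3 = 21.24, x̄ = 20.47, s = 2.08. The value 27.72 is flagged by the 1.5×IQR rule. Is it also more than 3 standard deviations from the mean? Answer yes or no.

z = (27.72 − 20.47) / 2.08 = 3.49.
|z| = 3.49 > 3.

yes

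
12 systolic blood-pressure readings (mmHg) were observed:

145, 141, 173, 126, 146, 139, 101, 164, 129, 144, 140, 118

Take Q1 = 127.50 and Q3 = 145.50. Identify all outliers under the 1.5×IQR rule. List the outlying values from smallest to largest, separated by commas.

IQR = Q3 − Q1 = 145.50 − 127.50 = 18.00.
Lower fence = Q1 − 1.5·IQR = 127.50 − 27.00 = 100.50.
Upper fence = Q3 + 1.5·IQR = 145.50 + 27.00 = 172.50.
173 > 172.50 → outlier.
All remaining values lie within [100.50, 172.50].

173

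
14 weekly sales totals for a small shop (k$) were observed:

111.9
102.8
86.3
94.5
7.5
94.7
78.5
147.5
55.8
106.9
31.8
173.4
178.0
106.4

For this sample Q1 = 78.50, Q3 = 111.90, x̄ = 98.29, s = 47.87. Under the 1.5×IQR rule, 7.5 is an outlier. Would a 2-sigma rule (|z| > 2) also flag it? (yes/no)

z = (7.5 − 98.29) / 47.87 = -1.90.
|z| = 1.90 ≤ 2.

no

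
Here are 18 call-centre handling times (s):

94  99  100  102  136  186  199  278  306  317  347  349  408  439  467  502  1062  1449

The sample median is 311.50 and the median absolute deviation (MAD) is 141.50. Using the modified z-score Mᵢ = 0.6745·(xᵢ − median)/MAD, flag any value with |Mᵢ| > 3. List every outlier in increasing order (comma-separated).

1062, 1449

|Mᵢ| > 3 ⇔ |xᵢ − 311.50| > 3·141.50/0.6745 = 629.36.
So outliers lie outside [-317.86, 940.86].
1062: M = 3.58 → outlier.
1449: M = 5.42 → outlier.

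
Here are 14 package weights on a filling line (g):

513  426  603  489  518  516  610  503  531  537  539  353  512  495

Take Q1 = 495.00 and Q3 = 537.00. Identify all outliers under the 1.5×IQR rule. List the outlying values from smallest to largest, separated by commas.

IQR = Q3 − Q1 = 537.00 − 495.00 = 42.00.
Lower fence = Q1 − 1.5·IQR = 495.00 − 63.00 = 432.00.
Upper fence = Q3 + 1.5·IQR = 537.00 + 63.00 = 600.00.
353 < 432.00 → outlier.
426 < 432.00 → outlier.
603 > 600.00 → outlier.
610 > 600.00 → outlier.
All remaining values lie within [432.00, 600.00].

353, 426, 603, 610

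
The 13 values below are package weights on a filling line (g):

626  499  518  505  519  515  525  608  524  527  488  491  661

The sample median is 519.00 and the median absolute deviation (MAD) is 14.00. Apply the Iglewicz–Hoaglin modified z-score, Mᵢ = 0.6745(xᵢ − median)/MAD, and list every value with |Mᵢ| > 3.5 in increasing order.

|Mᵢ| > 3.5 ⇔ |xᵢ − 519.00| > 3.5·14.00/0.6745 = 72.65.
So outliers lie outside [446.35, 591.65].
608: M = 4.29 → outlier.
626: M = 5.16 → outlier.
661: M = 6.84 → outlier.

608, 626, 661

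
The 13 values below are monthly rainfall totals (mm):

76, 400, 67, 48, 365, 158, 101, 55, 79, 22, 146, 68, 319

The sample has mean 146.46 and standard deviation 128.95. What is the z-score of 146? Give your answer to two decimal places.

z = (146 − 146.46) / 128.95 = -0.00.

-0.00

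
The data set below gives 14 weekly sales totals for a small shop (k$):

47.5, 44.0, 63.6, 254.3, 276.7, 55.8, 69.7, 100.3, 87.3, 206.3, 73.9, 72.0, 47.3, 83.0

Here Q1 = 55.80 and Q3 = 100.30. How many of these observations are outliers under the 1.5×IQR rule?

IQR = 44.50; fences at 55.80 − 66.75 = -10.95 and 100.30 + 66.75 = 167.05.
Outside the cutoffs: 206.3, 254.3, 276.7.

3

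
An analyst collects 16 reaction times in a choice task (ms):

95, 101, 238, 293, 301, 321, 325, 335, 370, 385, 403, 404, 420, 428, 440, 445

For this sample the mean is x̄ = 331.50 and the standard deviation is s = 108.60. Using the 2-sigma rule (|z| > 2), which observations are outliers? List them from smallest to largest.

Cutoffs at x̄ ± 2s: 331.50 ± 2·108.60 = [114.30, 548.70].
95: z = -2.18, |z| > 2 → outlier.
101: z = -2.12, |z| > 2 → outlier.
Every other value lies within [114.30, 548.70].

95, 101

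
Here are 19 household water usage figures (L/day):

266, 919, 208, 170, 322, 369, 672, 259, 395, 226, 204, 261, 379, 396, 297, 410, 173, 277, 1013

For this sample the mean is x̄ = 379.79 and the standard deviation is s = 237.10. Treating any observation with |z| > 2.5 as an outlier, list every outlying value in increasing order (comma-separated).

Cutoffs at x̄ ± 2.5s: 379.79 ± 2.5·237.10 = [-212.96, 972.54].
1013: z = 2.67, |z| > 2.5 → outlier.
Every other value lies within [-212.96, 972.54].

1013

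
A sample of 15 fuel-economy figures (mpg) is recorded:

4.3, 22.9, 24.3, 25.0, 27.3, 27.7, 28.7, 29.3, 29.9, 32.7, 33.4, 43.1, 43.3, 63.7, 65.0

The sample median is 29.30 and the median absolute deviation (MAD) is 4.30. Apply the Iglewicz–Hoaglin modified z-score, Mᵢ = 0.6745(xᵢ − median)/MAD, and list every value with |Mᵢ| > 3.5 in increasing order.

4.3, 63.7, 65.0

|Mᵢ| > 3.5 ⇔ |xᵢ − 29.30| > 3.5·4.30/0.6745 = 22.31.
So outliers lie outside [6.99, 51.61].
4.3: M = -3.92 → outlier.
63.7: M = 5.40 → outlier.
65.0: M = 5.60 → outlier.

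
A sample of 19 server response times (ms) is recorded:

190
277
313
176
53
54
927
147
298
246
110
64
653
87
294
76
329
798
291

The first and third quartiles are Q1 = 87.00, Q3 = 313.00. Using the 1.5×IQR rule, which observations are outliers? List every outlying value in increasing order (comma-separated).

IQR = Q3 − Q1 = 313.00 − 87.00 = 226.00.
Lower fence = Q1 − 1.5·IQR = 87.00 − 339.00 = -252.00.
Upper fence = Q3 + 1.5·IQR = 313.00 + 339.00 = 652.00.
653 > 652.00 → outlier.
798 > 652.00 → outlier.
927 > 652.00 → outlier.
All remaining values lie within [-252.00, 652.00].

653, 798, 927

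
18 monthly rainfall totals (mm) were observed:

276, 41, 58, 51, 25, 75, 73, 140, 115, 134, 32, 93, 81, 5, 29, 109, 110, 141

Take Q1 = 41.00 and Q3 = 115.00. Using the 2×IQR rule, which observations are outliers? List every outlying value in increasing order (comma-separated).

276

IQR = Q3 − Q1 = 115.00 − 41.00 = 74.00.
Lower fence = Q1 − 2·IQR = 41.00 − 148.00 = -107.00.
Upper fence = Q3 + 2·IQR = 115.00 + 148.00 = 263.00.
276 > 263.00 → outlier.
All remaining values lie within [-107.00, 263.00].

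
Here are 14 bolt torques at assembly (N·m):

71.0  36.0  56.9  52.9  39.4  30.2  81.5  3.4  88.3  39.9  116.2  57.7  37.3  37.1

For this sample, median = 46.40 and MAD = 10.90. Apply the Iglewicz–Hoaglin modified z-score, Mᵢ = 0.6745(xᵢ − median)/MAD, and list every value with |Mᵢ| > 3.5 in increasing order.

|Mᵢ| > 3.5 ⇔ |xᵢ − 46.40| > 3.5·10.90/0.6745 = 56.56.
So outliers lie outside [-10.16, 102.96].
116.2: M = 4.32 → outlier.

116.2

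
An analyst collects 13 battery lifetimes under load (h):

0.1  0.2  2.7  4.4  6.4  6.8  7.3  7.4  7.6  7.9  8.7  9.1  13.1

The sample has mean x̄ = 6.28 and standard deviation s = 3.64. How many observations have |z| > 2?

0

Cutoffs: x̄ ± 2s = [-1.00, 13.56].
Every value lies within the cutoffs.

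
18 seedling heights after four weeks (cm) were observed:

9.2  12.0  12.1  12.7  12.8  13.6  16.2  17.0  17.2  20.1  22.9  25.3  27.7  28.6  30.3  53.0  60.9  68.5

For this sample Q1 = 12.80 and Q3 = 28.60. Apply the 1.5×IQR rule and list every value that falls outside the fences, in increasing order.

53.0, 60.9, 68.5

IQR = Q3 − Q1 = 28.60 − 12.80 = 15.80.
Lower fence = Q1 − 1.5·IQR = 12.80 − 23.70 = -10.90.
Upper fence = Q3 + 1.5·IQR = 28.60 + 23.70 = 52.30.
53.0 > 52.30 → outlier.
60.9 > 52.30 → outlier.
68.5 > 52.30 → outlier.
All remaining values lie within [-10.90, 52.30].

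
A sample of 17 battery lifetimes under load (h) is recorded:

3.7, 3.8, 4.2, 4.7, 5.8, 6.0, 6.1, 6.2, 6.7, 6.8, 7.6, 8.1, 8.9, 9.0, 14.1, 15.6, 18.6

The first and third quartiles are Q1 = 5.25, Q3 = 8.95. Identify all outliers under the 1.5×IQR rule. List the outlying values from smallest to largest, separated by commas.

15.6, 18.6

IQR = Q3 − Q1 = 8.95 − 5.25 = 3.70.
Lower fence = Q1 − 1.5·IQR = 5.25 − 5.55 = -0.30.
Upper fence = Q3 + 1.5·IQR = 8.95 + 5.55 = 14.50.
15.6 > 14.50 → outlier.
18.6 > 14.50 → outlier.
All remaining values lie within [-0.30, 14.50].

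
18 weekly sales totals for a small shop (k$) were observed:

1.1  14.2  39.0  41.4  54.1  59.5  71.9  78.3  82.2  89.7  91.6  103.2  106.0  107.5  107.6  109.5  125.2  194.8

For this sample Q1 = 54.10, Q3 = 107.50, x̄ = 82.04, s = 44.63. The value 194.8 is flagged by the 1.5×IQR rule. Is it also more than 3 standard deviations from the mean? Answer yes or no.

z = (194.8 − 82.04) / 44.63 = 2.53.
|z| = 2.53 ≤ 3.

no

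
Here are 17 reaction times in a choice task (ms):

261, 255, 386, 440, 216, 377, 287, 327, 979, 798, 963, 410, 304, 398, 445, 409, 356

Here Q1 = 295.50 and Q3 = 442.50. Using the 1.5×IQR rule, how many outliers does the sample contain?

3

IQR = 147.00; fences at 295.50 − 220.50 = 75.00 and 442.50 + 220.50 = 663.00.
Outside the cutoffs: 798, 963, 979.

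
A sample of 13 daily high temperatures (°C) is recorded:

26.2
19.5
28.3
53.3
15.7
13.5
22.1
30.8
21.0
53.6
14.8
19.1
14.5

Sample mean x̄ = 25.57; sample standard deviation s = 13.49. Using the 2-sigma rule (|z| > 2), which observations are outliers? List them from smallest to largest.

53.3, 53.6

Cutoffs at x̄ ± 2s: 25.57 ± 2·13.49 = [-1.41, 52.55].
53.3: z = 2.06, |z| > 2 → outlier.
53.6: z = 2.08, |z| > 2 → outlier.
Every other value lies within [-1.41, 52.55].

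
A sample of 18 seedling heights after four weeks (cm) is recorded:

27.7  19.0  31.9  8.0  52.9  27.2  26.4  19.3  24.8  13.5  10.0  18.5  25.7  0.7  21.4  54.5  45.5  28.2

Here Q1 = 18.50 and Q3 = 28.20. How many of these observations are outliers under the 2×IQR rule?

2

IQR = 9.70; fences at 18.50 − 19.40 = -0.90 and 28.20 + 19.40 = 47.60.
Outside the cutoffs: 52.9, 54.5.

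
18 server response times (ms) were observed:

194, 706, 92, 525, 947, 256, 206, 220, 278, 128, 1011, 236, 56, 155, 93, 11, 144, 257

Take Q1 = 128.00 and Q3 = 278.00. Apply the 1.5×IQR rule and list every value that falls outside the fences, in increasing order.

IQR = Q3 − Q1 = 278.00 − 128.00 = 150.00.
Lower fence = Q1 − 1.5·IQR = 128.00 − 225.00 = -97.00.
Upper fence = Q3 + 1.5·IQR = 278.00 + 225.00 = 503.00.
525 > 503.00 → outlier.
706 > 503.00 → outlier.
947 > 503.00 → outlier.
1011 > 503.00 → outlier.
All remaining values lie within [-97.00, 503.00].

525, 706, 947, 1011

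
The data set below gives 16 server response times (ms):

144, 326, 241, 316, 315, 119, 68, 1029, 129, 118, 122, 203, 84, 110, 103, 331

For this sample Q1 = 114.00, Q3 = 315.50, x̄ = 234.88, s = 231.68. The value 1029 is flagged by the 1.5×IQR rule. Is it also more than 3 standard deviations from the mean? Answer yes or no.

z = (1029 − 234.88) / 231.68 = 3.43.
|z| = 3.43 > 3.

yes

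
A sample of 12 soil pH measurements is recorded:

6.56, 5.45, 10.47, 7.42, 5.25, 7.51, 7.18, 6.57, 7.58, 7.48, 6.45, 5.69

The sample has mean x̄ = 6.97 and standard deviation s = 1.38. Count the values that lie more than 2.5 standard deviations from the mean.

1

Cutoffs: x̄ ± 2.5s = [3.52, 10.42].
Outside the cutoffs: 10.47.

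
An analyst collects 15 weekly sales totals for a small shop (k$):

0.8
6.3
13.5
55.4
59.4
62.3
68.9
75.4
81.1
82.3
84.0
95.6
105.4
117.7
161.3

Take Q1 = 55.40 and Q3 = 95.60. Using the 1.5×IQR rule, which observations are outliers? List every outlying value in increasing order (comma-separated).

IQR = Q3 − Q1 = 95.60 − 55.40 = 40.20.
Lower fence = Q1 − 1.5·IQR = 55.40 − 60.30 = -4.90.
Upper fence = Q3 + 1.5·IQR = 95.60 + 60.30 = 155.90.
161.3 > 155.90 → outlier.
All remaining values lie within [-4.90, 155.90].

161.3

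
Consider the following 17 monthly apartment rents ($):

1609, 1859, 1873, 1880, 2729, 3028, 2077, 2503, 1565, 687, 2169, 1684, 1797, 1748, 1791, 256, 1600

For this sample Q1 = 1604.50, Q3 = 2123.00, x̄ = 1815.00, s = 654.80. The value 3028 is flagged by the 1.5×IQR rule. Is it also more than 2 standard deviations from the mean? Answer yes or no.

z = (3028 − 1815.00) / 654.80 = 1.85.
|z| = 1.85 ≤ 2.

no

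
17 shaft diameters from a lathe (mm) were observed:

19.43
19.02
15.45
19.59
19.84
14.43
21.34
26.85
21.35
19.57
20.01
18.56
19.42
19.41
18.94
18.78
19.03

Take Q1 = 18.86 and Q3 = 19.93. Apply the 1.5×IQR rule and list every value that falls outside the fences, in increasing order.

IQR = Q3 − Q1 = 19.93 − 18.86 = 1.07.
Lower fence = Q1 − 1.5·IQR = 18.86 − 1.605 = 17.255.
Upper fence = Q3 + 1.5·IQR = 19.93 + 1.605 = 21.535.
14.43 < 17.255 → outlier.
15.45 < 17.255 → outlier.
26.85 > 21.535 → outlier.
All remaining values lie within [17.255, 21.535].

14.43, 15.45, 26.85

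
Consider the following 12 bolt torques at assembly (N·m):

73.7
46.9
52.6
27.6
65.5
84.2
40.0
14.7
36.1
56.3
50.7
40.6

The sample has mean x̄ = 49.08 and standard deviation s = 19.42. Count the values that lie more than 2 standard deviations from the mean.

0

Cutoffs: x̄ ± 2s = [10.24, 87.92].
Every value lies within the cutoffs.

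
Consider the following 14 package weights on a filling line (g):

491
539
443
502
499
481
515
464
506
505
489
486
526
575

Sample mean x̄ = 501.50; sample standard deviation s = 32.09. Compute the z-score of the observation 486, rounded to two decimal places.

-0.48

z = (486 − 501.50) / 32.09 = -0.48.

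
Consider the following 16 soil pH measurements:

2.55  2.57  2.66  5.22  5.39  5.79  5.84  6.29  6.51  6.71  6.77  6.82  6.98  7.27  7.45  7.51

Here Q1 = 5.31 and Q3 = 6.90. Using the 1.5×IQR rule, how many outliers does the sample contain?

3

IQR = 1.59; fences at 5.31 − 2.385 = 2.925 and 6.90 + 2.385 = 9.285.
Outside the cutoffs: 2.55, 2.57, 2.66.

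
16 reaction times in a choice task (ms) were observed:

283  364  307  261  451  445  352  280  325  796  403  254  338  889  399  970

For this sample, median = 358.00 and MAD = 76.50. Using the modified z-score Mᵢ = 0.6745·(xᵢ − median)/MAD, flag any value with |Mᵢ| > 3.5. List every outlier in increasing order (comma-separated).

796, 889, 970

|Mᵢ| > 3.5 ⇔ |xᵢ − 358.00| > 3.5·76.50/0.6745 = 396.96.
So outliers lie outside [-38.96, 754.96].
796: M = 3.86 → outlier.
889: M = 4.68 → outlier.
970: M = 5.40 → outlier.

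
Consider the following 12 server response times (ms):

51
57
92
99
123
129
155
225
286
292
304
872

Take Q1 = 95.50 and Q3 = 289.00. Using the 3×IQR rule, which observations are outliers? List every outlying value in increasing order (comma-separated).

IQR = Q3 − Q1 = 289.00 − 95.50 = 193.50.
Lower fence = Q1 − 3·IQR = 95.50 − 580.50 = -485.00.
Upper fence = Q3 + 3·IQR = 289.00 + 580.50 = 869.50.
872 > 869.50 → outlier.
All remaining values lie within [-485.00, 869.50].

872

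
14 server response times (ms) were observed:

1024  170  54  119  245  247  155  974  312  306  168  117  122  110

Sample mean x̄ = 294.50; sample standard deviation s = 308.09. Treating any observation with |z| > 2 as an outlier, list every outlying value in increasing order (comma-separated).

Cutoffs at x̄ ± 2s: 294.50 ± 2·308.09 = [-321.68, 910.68].
974: z = 2.21, |z| > 2 → outlier.
1024: z = 2.37, |z| > 2 → outlier.
Every other value lies within [-321.68, 910.68].

974, 1024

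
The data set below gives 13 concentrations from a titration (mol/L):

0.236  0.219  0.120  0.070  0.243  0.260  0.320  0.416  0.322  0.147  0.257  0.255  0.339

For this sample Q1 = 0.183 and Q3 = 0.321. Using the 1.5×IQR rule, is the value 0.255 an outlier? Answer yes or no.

no

IQR = Q3 − Q1 = 0.321 − 0.183 = 0.138.
Lower fence = Q1 − 1.5·IQR = 0.183 − 0.207 = -0.024.
Upper fence = Q3 + 1.5·IQR = 0.321 + 0.207 = 0.528.
0.255 lies within [-0.024, 0.528].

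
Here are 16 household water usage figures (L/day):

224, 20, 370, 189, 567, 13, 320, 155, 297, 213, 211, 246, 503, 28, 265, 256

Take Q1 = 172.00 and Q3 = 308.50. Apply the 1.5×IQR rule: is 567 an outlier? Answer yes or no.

yes

IQR = Q3 − Q1 = 308.50 − 172.00 = 136.50.
Lower fence = Q1 − 1.5·IQR = 172.00 − 204.75 = -32.75.
Upper fence = Q3 + 1.5·IQR = 308.50 + 204.75 = 513.25.
567 lies above the upper fence.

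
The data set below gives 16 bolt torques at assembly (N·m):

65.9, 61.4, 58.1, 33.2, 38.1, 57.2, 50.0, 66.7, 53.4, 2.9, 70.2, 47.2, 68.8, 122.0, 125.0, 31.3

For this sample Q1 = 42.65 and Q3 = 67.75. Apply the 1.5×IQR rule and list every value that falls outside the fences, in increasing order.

2.9, 122.0, 125.0

IQR = Q3 − Q1 = 67.75 − 42.65 = 25.10.
Lower fence = Q1 − 1.5·IQR = 42.65 − 37.65 = 5.00.
Upper fence = Q3 + 1.5·IQR = 67.75 + 37.65 = 105.40.
2.9 < 5.00 → outlier.
122.0 > 105.40 → outlier.
125.0 > 105.40 → outlier.
All remaining values lie within [5.00, 105.40].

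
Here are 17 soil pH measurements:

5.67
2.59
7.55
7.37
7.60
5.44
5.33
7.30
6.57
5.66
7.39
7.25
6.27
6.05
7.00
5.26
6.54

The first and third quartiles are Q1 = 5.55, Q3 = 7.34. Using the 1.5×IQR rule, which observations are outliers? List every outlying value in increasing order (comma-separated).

IQR = Q3 − Q1 = 7.34 − 5.55 = 1.79.
Lower fence = Q1 − 1.5·IQR = 5.55 − 2.685 = 2.865.
Upper fence = Q3 + 1.5·IQR = 7.34 + 2.685 = 10.025.
2.59 < 2.865 → outlier.
All remaining values lie within [2.865, 10.025].

2.59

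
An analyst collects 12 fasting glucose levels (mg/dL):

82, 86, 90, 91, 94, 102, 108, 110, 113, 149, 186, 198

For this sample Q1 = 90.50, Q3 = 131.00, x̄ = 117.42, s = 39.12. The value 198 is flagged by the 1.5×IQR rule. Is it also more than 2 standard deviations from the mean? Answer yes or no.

z = (198 − 117.42) / 39.12 = 2.06.
|z| = 2.06 > 2.

yes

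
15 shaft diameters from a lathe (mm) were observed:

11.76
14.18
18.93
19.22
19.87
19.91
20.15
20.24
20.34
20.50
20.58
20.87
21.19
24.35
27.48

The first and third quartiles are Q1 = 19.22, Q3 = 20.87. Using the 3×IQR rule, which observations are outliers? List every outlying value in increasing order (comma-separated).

IQR = Q3 − Q1 = 20.87 − 19.22 = 1.65.
Lower fence = Q1 − 3·IQR = 19.22 − 4.95 = 14.27.
Upper fence = Q3 + 3·IQR = 20.87 + 4.95 = 25.82.
11.76 < 14.27 → outlier.
14.18 < 14.27 → outlier.
27.48 > 25.82 → outlier.
All remaining values lie within [14.27, 25.82].

11.76, 14.18, 27.48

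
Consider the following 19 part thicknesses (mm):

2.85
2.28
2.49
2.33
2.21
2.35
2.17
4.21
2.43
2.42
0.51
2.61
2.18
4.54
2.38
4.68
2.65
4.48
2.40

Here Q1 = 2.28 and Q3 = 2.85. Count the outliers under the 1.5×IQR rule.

5

IQR = 0.57; fences at 2.28 − 0.855 = 1.425 and 2.85 + 0.855 = 3.705.
Outside the cutoffs: 0.51, 4.21, 4.48, 4.54, 4.68.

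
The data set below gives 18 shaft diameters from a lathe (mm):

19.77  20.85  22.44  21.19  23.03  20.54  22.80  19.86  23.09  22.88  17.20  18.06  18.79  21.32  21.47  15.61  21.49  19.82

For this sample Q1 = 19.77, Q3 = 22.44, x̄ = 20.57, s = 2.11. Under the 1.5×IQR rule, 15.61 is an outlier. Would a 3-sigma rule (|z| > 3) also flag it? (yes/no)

z = (15.61 − 20.57) / 2.11 = -2.35.
|z| = 2.35 ≤ 3.

no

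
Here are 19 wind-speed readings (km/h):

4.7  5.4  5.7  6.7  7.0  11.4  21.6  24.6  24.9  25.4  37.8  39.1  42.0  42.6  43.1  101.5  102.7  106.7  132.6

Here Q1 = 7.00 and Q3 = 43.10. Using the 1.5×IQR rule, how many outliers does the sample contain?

IQR = 36.10; fences at 7.00 − 54.15 = -47.15 and 43.10 + 54.15 = 97.25.
Outside the cutoffs: 101.5, 102.7, 106.7, 132.6.

4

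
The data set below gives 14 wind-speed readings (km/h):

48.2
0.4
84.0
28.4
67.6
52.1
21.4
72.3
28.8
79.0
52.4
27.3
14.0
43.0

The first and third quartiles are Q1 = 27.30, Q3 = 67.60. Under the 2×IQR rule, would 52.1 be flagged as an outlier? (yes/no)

no

IQR = Q3 − Q1 = 67.60 − 27.30 = 40.30.
Lower fence = Q1 − 2·IQR = 27.30 − 80.60 = -53.30.
Upper fence = Q3 + 2·IQR = 67.60 + 80.60 = 148.20.
52.1 lies within [-53.30, 148.20].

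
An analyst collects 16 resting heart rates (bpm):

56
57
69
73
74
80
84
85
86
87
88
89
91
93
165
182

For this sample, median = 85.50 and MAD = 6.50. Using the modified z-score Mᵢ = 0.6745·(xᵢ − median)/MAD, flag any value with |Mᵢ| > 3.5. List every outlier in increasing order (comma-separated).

165, 182

|Mᵢ| > 3.5 ⇔ |xᵢ − 85.50| > 3.5·6.50/0.6745 = 33.73.
So outliers lie outside [51.77, 119.23].
165: M = 8.25 → outlier.
182: M = 10.01 → outlier.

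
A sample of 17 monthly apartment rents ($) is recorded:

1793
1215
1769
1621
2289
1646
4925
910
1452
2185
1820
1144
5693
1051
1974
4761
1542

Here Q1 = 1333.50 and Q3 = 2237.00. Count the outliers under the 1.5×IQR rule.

3

IQR = 903.50; fences at 1333.50 − 1355.25 = -21.75 and 2237.00 + 1355.25 = 3592.25.
Outside the cutoffs: 4761, 4925, 5693.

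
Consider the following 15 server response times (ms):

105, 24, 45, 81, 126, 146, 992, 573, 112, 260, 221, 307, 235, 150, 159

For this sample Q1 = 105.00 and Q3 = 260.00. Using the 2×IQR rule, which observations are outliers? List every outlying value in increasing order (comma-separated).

IQR = Q3 − Q1 = 260.00 − 105.00 = 155.00.
Lower fence = Q1 − 2·IQR = 105.00 − 310.00 = -205.00.
Upper fence = Q3 + 2·IQR = 260.00 + 310.00 = 570.00.
573 > 570.00 → outlier.
992 > 570.00 → outlier.
All remaining values lie within [-205.00, 570.00].

573, 992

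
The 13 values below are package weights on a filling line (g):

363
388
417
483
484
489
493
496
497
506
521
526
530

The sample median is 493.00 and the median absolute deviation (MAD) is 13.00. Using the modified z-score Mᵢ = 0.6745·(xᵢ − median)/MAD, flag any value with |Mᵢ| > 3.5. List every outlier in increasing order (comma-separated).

363, 388, 417

|Mᵢ| > 3.5 ⇔ |xᵢ − 493.00| > 3.5·13.00/0.6745 = 67.46.
So outliers lie outside [425.54, 560.46].
363: M = -6.75 → outlier.
388: M = -5.45 → outlier.
417: M = -3.94 → outlier.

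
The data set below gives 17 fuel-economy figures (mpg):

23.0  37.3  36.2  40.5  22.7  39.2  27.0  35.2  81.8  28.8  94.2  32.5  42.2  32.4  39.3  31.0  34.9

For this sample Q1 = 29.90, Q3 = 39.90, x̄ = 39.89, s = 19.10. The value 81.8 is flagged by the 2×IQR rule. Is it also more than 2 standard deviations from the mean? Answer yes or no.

z = (81.8 − 39.89) / 19.10 = 2.19.
|z| = 2.19 > 2.

yes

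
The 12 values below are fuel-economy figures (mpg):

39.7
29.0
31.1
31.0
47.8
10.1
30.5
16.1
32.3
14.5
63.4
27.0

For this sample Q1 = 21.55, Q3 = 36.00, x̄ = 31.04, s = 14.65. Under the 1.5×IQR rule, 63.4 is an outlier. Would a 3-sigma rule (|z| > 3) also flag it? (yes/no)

no

z = (63.4 − 31.04) / 14.65 = 2.21.
|z| = 2.21 ≤ 3.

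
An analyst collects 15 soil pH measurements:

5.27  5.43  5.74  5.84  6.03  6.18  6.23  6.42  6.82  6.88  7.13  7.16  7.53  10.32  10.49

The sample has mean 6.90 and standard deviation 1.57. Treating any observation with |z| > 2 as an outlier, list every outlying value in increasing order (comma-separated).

Cutoffs at x̄ ± 2s: 6.90 ± 2·1.57 = [3.76, 10.04].
10.32: z = 2.18, |z| > 2 → outlier.
10.49: z = 2.29, |z| > 2 → outlier.
Every other value lies within [3.76, 10.04].

10.32, 10.49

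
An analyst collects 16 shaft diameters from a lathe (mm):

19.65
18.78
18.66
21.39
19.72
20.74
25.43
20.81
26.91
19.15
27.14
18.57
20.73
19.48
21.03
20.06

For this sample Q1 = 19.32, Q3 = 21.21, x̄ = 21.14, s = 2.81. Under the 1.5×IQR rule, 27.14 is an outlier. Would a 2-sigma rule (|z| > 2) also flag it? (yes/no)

yes

z = (27.14 − 21.14) / 2.81 = 2.14.
|z| = 2.14 > 2.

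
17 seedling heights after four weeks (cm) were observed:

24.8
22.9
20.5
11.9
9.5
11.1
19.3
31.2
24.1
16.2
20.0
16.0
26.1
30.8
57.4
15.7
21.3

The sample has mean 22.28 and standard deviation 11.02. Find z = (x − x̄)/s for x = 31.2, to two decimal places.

z = (31.2 − 22.28) / 11.02 = 0.81.

0.81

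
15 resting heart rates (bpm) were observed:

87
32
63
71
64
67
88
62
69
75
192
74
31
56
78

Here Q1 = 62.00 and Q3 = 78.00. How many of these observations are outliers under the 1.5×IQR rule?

IQR = 16.00; fences at 62.00 − 24.00 = 38.00 and 78.00 + 24.00 = 102.00.
Outside the cutoffs: 31, 32, 192.

3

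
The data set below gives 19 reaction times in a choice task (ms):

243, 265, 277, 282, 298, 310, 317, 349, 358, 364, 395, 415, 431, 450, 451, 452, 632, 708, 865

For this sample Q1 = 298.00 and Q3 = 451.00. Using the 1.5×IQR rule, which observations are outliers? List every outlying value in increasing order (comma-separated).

708, 865

IQR = Q3 − Q1 = 451.00 − 298.00 = 153.00.
Lower fence = Q1 − 1.5·IQR = 298.00 − 229.50 = 68.50.
Upper fence = Q3 + 1.5·IQR = 451.00 + 229.50 = 680.50.
708 > 680.50 → outlier.
865 > 680.50 → outlier.
All remaining values lie within [68.50, 680.50].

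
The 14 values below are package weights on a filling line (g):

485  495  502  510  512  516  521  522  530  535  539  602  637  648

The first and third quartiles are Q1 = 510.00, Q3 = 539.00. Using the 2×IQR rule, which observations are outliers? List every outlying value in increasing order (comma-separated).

IQR = Q3 − Q1 = 539.00 − 510.00 = 29.00.
Lower fence = Q1 − 2·IQR = 510.00 − 58.00 = 452.00.
Upper fence = Q3 + 2·IQR = 539.00 + 58.00 = 597.00.
602 > 597.00 → outlier.
637 > 597.00 → outlier.
648 > 597.00 → outlier.
All remaining values lie within [452.00, 597.00].

602, 637, 648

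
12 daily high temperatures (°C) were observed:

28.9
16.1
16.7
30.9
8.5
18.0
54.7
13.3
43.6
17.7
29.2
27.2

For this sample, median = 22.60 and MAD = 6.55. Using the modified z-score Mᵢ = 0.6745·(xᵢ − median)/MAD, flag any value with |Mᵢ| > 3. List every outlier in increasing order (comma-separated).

54.7

|Mᵢ| > 3 ⇔ |xᵢ − 22.60| > 3·6.55/0.6745 = 29.13.
So outliers lie outside [-6.53, 51.73].
54.7: M = 3.31 → outlier.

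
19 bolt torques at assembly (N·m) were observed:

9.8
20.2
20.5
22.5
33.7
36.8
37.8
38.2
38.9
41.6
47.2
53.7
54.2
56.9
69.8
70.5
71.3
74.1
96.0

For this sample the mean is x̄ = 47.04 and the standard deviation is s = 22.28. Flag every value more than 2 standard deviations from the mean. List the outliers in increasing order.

Cutoffs at x̄ ± 2s: 47.04 ± 2·22.28 = [2.48, 91.60].
96.0: z = 2.20, |z| > 2 → outlier.
Every other value lies within [2.48, 91.60].

96.0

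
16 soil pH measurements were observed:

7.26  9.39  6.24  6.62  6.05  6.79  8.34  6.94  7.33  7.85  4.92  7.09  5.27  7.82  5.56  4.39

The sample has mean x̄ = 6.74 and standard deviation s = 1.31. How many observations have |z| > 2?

1

Cutoffs: x̄ ± 2s = [4.12, 9.36].
Outside the cutoffs: 9.39.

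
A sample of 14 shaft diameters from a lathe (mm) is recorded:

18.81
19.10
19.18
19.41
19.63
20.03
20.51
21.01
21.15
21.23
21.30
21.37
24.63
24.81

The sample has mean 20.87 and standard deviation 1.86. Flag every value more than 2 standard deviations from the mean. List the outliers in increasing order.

Cutoffs at x̄ ± 2s: 20.87 ± 2·1.86 = [17.15, 24.59].
24.63: z = 2.02, |z| > 2 → outlier.
24.81: z = 2.12, |z| > 2 → outlier.
Every other value lies within [17.15, 24.59].

24.63, 24.81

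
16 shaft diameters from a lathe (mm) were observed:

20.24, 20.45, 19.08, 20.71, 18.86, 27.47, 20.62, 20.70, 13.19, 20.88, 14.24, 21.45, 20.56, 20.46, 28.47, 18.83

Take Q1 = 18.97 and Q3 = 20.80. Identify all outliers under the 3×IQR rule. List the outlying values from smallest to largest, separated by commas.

IQR = Q3 − Q1 = 20.80 − 18.97 = 1.83.
Lower fence = Q1 − 3·IQR = 18.97 − 5.49 = 13.48.
Upper fence = Q3 + 3·IQR = 20.80 + 5.49 = 26.29.
13.19 < 13.48 → outlier.
27.47 > 26.29 → outlier.
28.47 > 26.29 → outlier.
All remaining values lie within [13.48, 26.29].

13.19, 27.47, 28.47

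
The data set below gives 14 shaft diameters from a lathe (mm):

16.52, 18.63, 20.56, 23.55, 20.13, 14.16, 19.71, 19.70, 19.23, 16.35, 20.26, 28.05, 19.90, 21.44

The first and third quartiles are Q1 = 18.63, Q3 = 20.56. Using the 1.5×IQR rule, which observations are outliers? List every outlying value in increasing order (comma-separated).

14.16, 23.55, 28.05

IQR = Q3 − Q1 = 20.56 − 18.63 = 1.93.
Lower fence = Q1 − 1.5·IQR = 18.63 − 2.895 = 15.735.
Upper fence = Q3 + 1.5·IQR = 20.56 + 2.895 = 23.455.
14.16 < 15.735 → outlier.
23.55 > 23.455 → outlier.
28.05 > 23.455 → outlier.
All remaining values lie within [15.735, 23.455].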